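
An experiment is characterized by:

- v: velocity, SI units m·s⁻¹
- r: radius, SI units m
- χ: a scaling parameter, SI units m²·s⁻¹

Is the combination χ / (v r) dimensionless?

Sum the exponent of each base dimension across the product:
  L: −[v]_L − [r]_L + [χ]_L = −(1) − (1) + (2) = 0
  T: −[v]_T − [r]_T + [χ]_T = −(-1) − (0) + (-1) = 0
All base exponents vanish — dimensionless.

yes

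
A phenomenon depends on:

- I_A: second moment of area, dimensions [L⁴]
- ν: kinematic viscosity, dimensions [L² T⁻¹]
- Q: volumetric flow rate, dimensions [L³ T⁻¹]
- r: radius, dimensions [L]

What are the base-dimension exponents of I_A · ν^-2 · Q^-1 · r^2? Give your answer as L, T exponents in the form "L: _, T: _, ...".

L: -1, T: 3

Collect each base-dimension exponent across the product:
  L: (4) − 2·(2) − (3) + 2·(1) = -1
  T: (0) − 2·(-1) − (-1) + 2·(0) = 3
So the dimensions are [L⁻¹ T³].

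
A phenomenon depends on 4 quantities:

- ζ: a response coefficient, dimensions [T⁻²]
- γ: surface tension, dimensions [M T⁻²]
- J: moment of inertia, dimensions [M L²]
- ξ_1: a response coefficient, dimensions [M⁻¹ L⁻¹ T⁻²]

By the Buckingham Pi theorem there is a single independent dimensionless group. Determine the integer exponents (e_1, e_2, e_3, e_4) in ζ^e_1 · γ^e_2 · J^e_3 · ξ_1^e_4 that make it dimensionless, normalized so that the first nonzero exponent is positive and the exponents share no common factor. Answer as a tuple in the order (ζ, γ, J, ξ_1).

M: e_1·(0) + e_2·(1) + e_3·(1) + e_4·(-1) = 0
L: e_1·(0) + e_2·(0) + e_3·(2) + e_4·(-1) = 0
T: e_1·(-2) + e_2·(-2) + e_3·(0) + e_4·(-2) = 0
Solving this homogeneous linear system for the smallest-integer solution (first nonzero entry positive) gives (3, -1, -1, -2).

(3, -1, -1, -2)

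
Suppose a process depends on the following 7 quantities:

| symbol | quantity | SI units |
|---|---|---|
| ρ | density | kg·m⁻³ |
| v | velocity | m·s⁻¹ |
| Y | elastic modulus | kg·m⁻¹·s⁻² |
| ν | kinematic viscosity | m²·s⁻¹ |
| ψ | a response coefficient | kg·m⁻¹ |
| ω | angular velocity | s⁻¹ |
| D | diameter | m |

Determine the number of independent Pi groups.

There are 7 variables and 3 base dimensions (M, L, T).
The dimension matrix has rank 3.
Independent dimensionless groups: 7 − 3 = 4.

4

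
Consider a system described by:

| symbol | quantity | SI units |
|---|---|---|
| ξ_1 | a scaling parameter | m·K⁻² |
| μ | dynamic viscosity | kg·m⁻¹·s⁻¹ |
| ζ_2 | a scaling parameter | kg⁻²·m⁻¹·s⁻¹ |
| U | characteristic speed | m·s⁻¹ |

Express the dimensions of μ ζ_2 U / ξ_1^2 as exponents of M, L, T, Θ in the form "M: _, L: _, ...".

M: -1, L: -3, T: -3, Θ: 4

Collect each base-dimension exponent across the product:
  M: −2·(0) + (1) + (-2) + (0) = -1
  L: −2·(1) + (-1) + (-1) + (1) = -3
  T: −2·(0) + (-1) + (-1) + (-1) = -3
  Θ: −2·(-2) + (0) + (0) + (0) = 4
So the dimensions are [M⁻¹ L⁻³ T⁻³ Θ⁴].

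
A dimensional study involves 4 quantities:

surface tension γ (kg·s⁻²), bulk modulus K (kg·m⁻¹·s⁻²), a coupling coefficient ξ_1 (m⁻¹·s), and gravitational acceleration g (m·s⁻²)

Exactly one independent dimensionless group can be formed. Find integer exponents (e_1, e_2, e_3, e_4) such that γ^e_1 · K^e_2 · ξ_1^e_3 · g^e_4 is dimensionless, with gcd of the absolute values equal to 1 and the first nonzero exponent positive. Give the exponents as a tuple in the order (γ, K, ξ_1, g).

(1, -1, 2, 1)

M: e_1·(1) + e_2·(1) + e_3·(0) + e_4·(0) = 0
L: e_1·(0) + e_2·(-1) + e_3·(-1) + e_4·(1) = 0
T: e_1·(-2) + e_2·(-2) + e_3·(1) + e_4·(-2) = 0
Solving this homogeneous linear system for the smallest-integer solution (first nonzero entry positive) gives (1, -1, 2, 1).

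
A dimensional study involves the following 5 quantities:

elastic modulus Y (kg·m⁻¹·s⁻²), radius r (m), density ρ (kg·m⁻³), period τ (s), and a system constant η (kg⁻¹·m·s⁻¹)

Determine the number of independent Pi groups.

There are 5 variables and 3 base dimensions (M, L, T).
The dimension matrix has rank 3.
Independent dimensionless groups: 5 − 3 = 2.

2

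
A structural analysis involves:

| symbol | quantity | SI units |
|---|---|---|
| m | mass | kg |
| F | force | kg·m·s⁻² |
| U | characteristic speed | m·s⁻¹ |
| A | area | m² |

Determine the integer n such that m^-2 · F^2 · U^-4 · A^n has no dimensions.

1

Balance the L exponent: (2)·n from A, plus −2·(0) + 2·(1) − 4·(1) = -2 from the rest, must sum to zero.
2n − 2 = 0, so n = 1.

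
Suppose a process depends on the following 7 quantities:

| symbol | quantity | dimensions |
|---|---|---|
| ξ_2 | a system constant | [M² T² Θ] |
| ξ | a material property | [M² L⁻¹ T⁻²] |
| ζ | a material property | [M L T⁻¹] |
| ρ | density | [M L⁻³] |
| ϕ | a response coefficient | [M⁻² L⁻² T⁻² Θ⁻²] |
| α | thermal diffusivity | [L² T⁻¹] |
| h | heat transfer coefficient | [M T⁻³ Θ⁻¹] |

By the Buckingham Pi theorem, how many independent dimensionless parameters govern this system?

There are 7 variables and 4 base dimensions (M, L, T, Θ).
The dimension matrix has rank 4.
Independent dimensionless groups: 7 − 4 = 3.

3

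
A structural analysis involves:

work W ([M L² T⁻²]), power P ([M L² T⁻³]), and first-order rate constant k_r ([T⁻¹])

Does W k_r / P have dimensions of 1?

Sum the exponent of each base dimension across the product:
  M: [W]_M − [P]_M + [k_r]_M = (1) − (1) + (0) = 0
  L: [W]_L − [P]_L + [k_r]_L = (2) − (2) + (0) = 0
  T: [W]_T − [P]_T + [k_r]_T = (-2) − (-3) + (-1) = 0
All base exponents vanish — dimensionless.

yes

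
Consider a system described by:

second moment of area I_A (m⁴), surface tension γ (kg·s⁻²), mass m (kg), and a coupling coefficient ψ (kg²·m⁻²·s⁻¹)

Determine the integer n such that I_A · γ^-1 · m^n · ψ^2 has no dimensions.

-3

Balance the M exponent: (1)·n from m, plus (0) − (1) + 2·(2) = 3 from the rest, must sum to zero.
n + 3 = 0, so n = -3.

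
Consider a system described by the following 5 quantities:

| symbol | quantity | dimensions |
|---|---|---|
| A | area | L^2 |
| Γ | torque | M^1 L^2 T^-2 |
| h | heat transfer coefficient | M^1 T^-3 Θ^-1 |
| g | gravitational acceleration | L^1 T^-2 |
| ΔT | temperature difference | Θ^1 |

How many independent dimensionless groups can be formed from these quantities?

1

There are 5 variables and 4 base dimensions (M, L, T, Θ).
The dimension matrix has rank 4.
Independent dimensionless groups: 5 − 4 = 1.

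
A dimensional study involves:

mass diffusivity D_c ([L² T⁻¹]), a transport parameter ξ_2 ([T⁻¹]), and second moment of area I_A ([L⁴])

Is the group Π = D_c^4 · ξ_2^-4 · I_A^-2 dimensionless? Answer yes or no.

Sum the exponent of each base dimension across the product:
  L: 4·[D_c]_L − 4·[ξ_2]_L − 2·[I_A]_L = 4·(2) − 4·(0) − 2·(4) = 0
  T: 4·[D_c]_T − 4·[ξ_2]_T − 2·[I_A]_T = 4·(-1) − 4·(-1) − 2·(0) = 0
All base exponents vanish — dimensionless.

yes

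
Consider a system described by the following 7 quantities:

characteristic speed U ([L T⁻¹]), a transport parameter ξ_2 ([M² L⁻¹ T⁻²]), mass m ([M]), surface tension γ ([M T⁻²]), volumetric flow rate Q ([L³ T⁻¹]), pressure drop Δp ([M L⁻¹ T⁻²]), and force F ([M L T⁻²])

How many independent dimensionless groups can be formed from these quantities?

There are 7 variables and 3 base dimensions (M, L, T).
The dimension matrix has rank 3.
Independent dimensionless groups: 7 − 3 = 4.

4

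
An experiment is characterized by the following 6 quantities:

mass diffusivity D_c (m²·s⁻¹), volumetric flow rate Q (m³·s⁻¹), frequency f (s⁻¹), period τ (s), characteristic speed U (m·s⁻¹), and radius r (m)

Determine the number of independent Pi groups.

There are 6 variables and 2 base dimensions (L, T).
The dimension matrix has rank 2.
Independent dimensionless groups: 6 − 2 = 4.

4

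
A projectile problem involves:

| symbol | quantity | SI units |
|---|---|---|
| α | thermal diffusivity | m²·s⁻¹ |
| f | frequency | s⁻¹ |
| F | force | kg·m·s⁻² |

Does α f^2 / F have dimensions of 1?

no

Sum the exponent of each base dimension across the product:
  M: [α]_M + 2·[f]_M − [F]_M = (0) + 2·(0) − (1) = -1
  L: [α]_L + 2·[f]_L − [F]_L = (2) + 2·(0) − (1) = 1
  T: [α]_T + 2·[f]_T − [F]_T = (-1) + 2·(-1) − (-2) = -1
Net dimensions [M⁻¹ L T⁻¹] ≠ [1] — not dimensionless.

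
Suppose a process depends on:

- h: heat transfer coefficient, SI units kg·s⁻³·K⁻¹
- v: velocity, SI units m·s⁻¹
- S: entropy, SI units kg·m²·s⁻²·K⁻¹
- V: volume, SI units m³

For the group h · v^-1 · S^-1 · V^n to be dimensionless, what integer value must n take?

Balance the L exponent: (3)·n from V, plus (0) − (1) − (2) = -3 from the rest, must sum to zero.
3n − 3 = 0, so n = 1.

1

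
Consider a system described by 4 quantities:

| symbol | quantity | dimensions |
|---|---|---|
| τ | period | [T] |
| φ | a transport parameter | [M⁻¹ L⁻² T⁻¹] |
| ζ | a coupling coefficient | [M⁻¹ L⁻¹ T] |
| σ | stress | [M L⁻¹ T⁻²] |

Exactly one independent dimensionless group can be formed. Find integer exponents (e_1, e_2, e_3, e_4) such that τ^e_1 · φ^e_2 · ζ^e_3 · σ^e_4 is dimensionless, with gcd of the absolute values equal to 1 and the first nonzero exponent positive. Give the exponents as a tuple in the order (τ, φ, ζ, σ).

(3, 2, -3, -1)

M: e_1·(0) + e_2·(-1) + e_3·(-1) + e_4·(1) = 0
L: e_1·(0) + e_2·(-2) + e_3·(-1) + e_4·(-1) = 0
T: e_1·(1) + e_2·(-1) + e_3·(1) + e_4·(-2) = 0
Solving this homogeneous linear system for the smallest-integer solution (first nonzero entry positive) gives (3, 2, -3, -1).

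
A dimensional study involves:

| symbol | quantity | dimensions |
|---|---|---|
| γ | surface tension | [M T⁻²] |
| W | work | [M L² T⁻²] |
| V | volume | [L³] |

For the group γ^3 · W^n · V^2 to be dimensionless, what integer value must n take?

Balance the M exponent: (1)·n from W, plus 3·(1) + 2·(0) = 3 from the rest, must sum to zero.
n + 3 = 0, so n = -3.

-3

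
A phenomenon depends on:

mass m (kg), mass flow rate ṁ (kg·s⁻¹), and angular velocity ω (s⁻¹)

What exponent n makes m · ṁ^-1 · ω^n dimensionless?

1

Balance the T exponent: (-1)·n from ω, plus (0) − (-1) = 1 from the rest, must sum to zero.
−n + 1 = 0, so n = 1.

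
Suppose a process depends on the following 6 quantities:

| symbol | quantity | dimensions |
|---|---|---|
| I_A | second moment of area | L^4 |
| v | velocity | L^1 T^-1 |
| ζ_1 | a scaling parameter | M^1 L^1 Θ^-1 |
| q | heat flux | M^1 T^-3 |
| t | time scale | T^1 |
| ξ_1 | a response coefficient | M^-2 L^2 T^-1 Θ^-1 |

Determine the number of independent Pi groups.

There are 6 variables and 4 base dimensions (M, L, T, Θ).
The dimension matrix has rank 4.
Independent dimensionless groups: 6 − 4 = 2.

2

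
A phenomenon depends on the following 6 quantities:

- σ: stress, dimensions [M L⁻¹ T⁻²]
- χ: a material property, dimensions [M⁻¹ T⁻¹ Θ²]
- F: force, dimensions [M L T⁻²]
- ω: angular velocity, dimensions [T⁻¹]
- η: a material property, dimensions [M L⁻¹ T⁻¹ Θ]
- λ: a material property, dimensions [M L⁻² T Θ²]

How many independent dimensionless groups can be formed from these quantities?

2

There are 6 variables and 4 base dimensions (M, L, T, Θ).
The dimension matrix has rank 4.
Independent dimensionless groups: 6 − 4 = 2.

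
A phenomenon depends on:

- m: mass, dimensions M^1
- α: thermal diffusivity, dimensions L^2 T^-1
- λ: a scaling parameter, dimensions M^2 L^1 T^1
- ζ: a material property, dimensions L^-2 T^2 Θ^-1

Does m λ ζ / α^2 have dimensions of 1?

no

Sum the exponent of each base dimension across the product:
  M: [m]_M − 2·[α]_M + [λ]_M + [ζ]_M = (1) − 2·(0) + (2) + (0) = 3
  L: [m]_L − 2·[α]_L + [λ]_L + [ζ]_L = (0) − 2·(2) + (1) + (-2) = -5
  T: [m]_T − 2·[α]_T + [λ]_T + [ζ]_T = (0) − 2·(-1) + (1) + (2) = 5
  Θ: [m]_Θ − 2·[α]_Θ + [λ]_Θ + [ζ]_Θ = (0) − 2·(0) + (0) + (-1) = -1
Net dimensions [M³ L⁻⁵ T⁵ Θ⁻¹] ≠ [1] — not dimensionless.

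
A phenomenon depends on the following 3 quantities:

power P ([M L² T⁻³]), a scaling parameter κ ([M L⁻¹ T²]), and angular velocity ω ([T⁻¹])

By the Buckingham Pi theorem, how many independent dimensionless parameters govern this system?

There are 3 variables and 3 base dimensions (M, L, T).
The dimension matrix has rank 3.
Independent dimensionless groups: 3 − 3 = 0.

0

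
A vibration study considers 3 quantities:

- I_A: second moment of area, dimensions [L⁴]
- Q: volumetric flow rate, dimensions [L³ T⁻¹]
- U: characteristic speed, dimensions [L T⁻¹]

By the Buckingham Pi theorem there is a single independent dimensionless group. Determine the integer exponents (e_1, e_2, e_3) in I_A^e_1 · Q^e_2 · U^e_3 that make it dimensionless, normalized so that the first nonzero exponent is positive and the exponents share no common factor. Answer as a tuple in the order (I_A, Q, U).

L: e_1·(4) + e_2·(3) + e_3·(1) = 0
T: e_1·(0) + e_2·(-1) + e_3·(-1) = 0
Solving this homogeneous linear system for the smallest-integer solution (first nonzero entry positive) gives (1, -2, 2).

(1, -2, 2)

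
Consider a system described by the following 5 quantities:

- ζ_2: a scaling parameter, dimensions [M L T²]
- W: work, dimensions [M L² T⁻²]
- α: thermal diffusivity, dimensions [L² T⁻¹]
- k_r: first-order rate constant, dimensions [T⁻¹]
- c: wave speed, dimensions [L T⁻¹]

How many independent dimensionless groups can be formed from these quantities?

2

There are 5 variables and 3 base dimensions (M, L, T).
The dimension matrix has rank 3.
Independent dimensionless groups: 5 − 3 = 2.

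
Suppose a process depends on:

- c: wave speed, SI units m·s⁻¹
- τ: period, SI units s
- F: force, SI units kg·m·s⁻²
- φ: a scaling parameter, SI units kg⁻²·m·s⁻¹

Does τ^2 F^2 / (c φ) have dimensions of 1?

Sum the exponent of each base dimension across the product:
  M: −[c]_M + 2·[τ]_M + 2·[F]_M − [φ]_M = −(0) + 2·(0) + 2·(1) − (-2) = 4
  L: −[c]_L + 2·[τ]_L + 2·[F]_L − [φ]_L = −(1) + 2·(0) + 2·(1) − (1) = 0
  T: −[c]_T + 2·[τ]_T + 2·[F]_T − [φ]_T = −(-1) + 2·(1) + 2·(-2) − (-1) = 0
Net dimensions [M⁴] ≠ [1] — not dimensionless.

no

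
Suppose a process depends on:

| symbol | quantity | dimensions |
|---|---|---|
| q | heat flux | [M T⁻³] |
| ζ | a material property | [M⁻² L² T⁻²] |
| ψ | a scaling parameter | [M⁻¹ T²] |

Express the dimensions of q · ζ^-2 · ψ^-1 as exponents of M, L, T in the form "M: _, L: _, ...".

Collect each base-dimension exponent across the product:
  M: (1) − 2·(-2) − (-1) = 6
  L: (0) − 2·(2) − (0) = -4
  T: (-3) − 2·(-2) − (2) = -1
So the dimensions are [M⁶ L⁻⁴ T⁻¹].

M: 6, L: -4, T: -1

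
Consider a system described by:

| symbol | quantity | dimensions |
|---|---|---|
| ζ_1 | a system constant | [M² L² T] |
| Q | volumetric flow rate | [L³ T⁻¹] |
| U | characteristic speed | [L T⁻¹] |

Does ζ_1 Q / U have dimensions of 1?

Sum the exponent of each base dimension across the product:
  M: [ζ_1]_M + [Q]_M − [U]_M = (2) + (0) − (0) = 2
  L: [ζ_1]_L + [Q]_L − [U]_L = (2) + (3) − (1) = 4
  T: [ζ_1]_T + [Q]_T − [U]_T = (1) + (-1) − (-1) = 1
Net dimensions [M² L⁴ T] ≠ [1] — not dimensionless.

no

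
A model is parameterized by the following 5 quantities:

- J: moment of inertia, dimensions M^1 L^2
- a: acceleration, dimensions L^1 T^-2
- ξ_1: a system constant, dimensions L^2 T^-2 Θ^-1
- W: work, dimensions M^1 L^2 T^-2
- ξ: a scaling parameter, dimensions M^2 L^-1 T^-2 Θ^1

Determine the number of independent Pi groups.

1

There are 5 variables and 4 base dimensions (M, L, T, Θ).
The dimension matrix has rank 4.
Independent dimensionless groups: 5 − 4 = 1.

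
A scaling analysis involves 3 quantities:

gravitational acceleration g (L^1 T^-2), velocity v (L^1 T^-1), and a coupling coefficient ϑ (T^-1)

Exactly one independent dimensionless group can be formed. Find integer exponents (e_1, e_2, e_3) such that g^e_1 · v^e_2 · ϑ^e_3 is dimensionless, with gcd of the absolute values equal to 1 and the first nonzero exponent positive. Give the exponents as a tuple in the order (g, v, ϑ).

(1, -1, -1)

L: e_1·(1) + e_2·(1) + e_3·(0) = 0
T: e_1·(-2) + e_2·(-1) + e_3·(-1) = 0
Solving this homogeneous linear system for the smallest-integer solution (first nonzero entry positive) gives (1, -1, -1).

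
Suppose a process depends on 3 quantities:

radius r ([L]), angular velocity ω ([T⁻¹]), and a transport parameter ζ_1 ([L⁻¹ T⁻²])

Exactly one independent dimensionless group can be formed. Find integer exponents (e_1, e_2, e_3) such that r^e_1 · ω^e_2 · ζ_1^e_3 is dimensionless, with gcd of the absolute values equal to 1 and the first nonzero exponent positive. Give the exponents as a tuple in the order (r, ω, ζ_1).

(1, -2, 1)

L: e_1·(1) + e_2·(0) + e_3·(-1) = 0
T: e_1·(0) + e_2·(-1) + e_3·(-2) = 0
Solving this homogeneous linear system for the smallest-integer solution (first nonzero entry positive) gives (1, -2, 1).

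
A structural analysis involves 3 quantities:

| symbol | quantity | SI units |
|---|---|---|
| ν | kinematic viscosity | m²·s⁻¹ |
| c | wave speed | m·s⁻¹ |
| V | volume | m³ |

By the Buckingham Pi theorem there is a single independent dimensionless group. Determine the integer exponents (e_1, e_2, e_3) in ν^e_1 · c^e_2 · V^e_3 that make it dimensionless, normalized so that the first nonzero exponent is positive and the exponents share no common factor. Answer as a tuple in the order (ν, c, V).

(3, -3, -1)

L: e_1·(2) + e_2·(1) + e_3·(3) = 0
T: e_1·(-1) + e_2·(-1) + e_3·(0) = 0
Solving this homogeneous linear system for the smallest-integer solution (first nonzero entry positive) gives (3, -3, -1).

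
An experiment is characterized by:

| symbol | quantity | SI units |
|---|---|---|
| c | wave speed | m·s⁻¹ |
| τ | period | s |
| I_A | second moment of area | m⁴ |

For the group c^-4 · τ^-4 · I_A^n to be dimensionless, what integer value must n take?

Balance the L exponent: (4)·n from I_A, plus −4·(1) − 4·(0) = -4 from the rest, must sum to zero.
4n − 4 = 0, so n = 1.

1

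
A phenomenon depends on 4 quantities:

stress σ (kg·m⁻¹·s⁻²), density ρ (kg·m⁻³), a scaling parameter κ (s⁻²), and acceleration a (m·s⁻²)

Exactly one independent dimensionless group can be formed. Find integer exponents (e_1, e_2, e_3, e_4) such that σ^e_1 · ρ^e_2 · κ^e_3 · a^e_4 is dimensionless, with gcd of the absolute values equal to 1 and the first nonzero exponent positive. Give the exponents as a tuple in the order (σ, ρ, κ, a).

M: e_1·(1) + e_2·(1) + e_3·(0) + e_4·(0) = 0
L: e_1·(-1) + e_2·(-3) + e_3·(0) + e_4·(1) = 0
T: e_1·(-2) + e_2·(0) + e_3·(-2) + e_4·(-2) = 0
Solving this homogeneous linear system for the smallest-integer solution (first nonzero entry positive) gives (1, -1, 1, -2).

(1, -1, 1, -2)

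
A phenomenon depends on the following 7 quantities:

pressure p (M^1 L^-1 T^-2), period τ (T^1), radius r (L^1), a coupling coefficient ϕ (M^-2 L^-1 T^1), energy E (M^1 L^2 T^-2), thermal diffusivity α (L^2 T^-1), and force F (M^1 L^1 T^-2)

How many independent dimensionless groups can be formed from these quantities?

There are 7 variables and 3 base dimensions (M, L, T).
The dimension matrix has rank 3.
Independent dimensionless groups: 7 − 3 = 4.

4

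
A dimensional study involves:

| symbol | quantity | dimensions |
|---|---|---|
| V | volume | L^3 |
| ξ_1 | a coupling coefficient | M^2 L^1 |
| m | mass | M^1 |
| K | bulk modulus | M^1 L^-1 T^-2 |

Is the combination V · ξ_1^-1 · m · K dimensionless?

Sum the exponent of each base dimension across the product:
  M: [V]_M − [ξ_1]_M + [m]_M + [K]_M = (0) − (2) + (1) + (1) = 0
  L: [V]_L − [ξ_1]_L + [m]_L + [K]_L = (3) − (1) + (0) + (-1) = 1
  T: [V]_T − [ξ_1]_T + [m]_T + [K]_T = (0) − (0) + (0) + (-2) = -2
Net dimensions [L T⁻²] ≠ [1] — not dimensionless.

no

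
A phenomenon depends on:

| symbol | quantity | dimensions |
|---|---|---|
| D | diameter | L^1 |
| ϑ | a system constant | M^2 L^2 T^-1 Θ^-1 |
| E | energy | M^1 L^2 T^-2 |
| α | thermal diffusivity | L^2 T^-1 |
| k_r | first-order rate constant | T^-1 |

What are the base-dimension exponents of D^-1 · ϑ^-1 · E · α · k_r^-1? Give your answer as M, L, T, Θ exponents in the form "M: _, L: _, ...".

Collect each base-dimension exponent across the product:
  M: −(0) − (2) + (1) + (0) − (0) = -1
  L: −(1) − (2) + (2) + (2) − (0) = 1
  T: −(0) − (-1) + (-2) + (-1) − (-1) = -1
  Θ: −(0) − (-1) + (0) + (0) − (0) = 1
So the dimensions are [M⁻¹ L T⁻¹ Θ].

M: -1, L: 1, T: -1, Θ: 1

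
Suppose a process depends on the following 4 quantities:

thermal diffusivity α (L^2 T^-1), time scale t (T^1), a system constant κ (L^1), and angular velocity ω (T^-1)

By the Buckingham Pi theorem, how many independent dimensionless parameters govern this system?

2

There are 4 variables and 2 base dimensions (L, T).
The dimension matrix has rank 2.
Independent dimensionless groups: 4 − 2 = 2.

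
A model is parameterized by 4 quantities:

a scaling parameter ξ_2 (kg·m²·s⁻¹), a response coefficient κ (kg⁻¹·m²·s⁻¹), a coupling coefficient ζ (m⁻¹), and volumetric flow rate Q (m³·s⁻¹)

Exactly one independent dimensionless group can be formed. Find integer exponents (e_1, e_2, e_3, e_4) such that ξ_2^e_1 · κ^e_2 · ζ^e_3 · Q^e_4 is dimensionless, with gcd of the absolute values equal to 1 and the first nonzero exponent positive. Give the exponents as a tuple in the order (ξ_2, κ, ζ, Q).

(1, 1, -2, -2)

M: e_1·(1) + e_2·(-1) + e_3·(0) + e_4·(0) = 0
L: e_1·(2) + e_2·(2) + e_3·(-1) + e_4·(3) = 0
T: e_1·(-1) + e_2·(-1) + e_3·(0) + e_4·(-1) = 0
Solving this homogeneous linear system for the smallest-integer solution (first nonzero entry positive) gives (1, 1, -2, -2).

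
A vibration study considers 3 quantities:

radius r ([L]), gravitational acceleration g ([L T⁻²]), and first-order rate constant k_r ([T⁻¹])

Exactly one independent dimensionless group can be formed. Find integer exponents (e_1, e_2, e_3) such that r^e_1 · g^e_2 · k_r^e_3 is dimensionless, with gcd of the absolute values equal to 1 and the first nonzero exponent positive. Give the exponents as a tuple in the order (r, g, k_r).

L: e_1·(1) + e_2·(1) + e_3·(0) = 0
T: e_1·(0) + e_2·(-2) + e_3·(-1) = 0
Solving this homogeneous linear system for the smallest-integer solution (first nonzero entry positive) gives (1, -1, 2).

(1, -1, 2)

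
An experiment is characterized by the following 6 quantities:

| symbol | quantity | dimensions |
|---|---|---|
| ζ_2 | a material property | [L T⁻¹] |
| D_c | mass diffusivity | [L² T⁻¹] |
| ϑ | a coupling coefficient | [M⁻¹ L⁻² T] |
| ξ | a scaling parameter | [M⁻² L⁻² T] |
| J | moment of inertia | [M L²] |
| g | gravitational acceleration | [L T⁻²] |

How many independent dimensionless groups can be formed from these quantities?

3

There are 6 variables and 3 base dimensions (M, L, T).
The dimension matrix has rank 3.
Independent dimensionless groups: 6 − 3 = 3.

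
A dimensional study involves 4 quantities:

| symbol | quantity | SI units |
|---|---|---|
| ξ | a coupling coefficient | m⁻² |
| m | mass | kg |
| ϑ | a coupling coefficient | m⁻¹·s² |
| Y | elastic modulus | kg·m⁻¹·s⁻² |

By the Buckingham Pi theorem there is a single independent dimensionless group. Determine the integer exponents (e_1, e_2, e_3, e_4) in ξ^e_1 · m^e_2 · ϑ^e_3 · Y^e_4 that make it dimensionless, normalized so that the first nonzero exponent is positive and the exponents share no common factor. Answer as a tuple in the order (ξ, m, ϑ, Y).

M: e_1·(0) + e_2·(1) + e_3·(0) + e_4·(1) = 0
L: e_1·(-2) + e_2·(0) + e_3·(-1) + e_4·(-1) = 0
T: e_1·(0) + e_2·(0) + e_3·(2) + e_4·(-2) = 0
Solving this homogeneous linear system for the smallest-integer solution (first nonzero entry positive) gives (1, 1, -1, -1).

(1, 1, -1, -1)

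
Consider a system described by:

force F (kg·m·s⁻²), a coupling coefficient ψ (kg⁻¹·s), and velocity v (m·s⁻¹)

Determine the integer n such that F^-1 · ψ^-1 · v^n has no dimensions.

Balance the L exponent: (1)·n from v, plus −(1) − (0) = -1 from the rest, must sum to zero.
n − 1 = 0, so n = 1.

1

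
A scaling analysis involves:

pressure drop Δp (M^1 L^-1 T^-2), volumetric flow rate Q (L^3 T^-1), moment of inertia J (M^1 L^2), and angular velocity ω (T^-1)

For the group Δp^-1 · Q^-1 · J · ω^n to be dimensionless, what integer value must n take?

Balance the T exponent: (-1)·n from ω, plus −(-2) − (-1) + (0) = 3 from the rest, must sum to zero.
−n + 3 = 0, so n = 3.

3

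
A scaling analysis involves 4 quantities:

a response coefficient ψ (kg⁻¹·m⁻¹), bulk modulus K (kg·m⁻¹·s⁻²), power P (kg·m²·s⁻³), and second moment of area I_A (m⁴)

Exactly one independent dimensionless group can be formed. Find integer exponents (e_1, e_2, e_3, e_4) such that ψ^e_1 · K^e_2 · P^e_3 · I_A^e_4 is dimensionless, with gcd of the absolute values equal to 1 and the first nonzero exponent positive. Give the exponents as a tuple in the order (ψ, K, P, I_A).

M: e_1·(-1) + e_2·(1) + e_3·(1) + e_4·(0) = 0
L: e_1·(-1) + e_2·(-1) + e_3·(2) + e_4·(4) = 0
T: e_1·(0) + e_2·(-2) + e_3·(-3) + e_4·(0) = 0
Solving this homogeneous linear system for the smallest-integer solution (first nonzero entry positive) gives (1, 3, -2, 2).

(1, 3, -2, 2)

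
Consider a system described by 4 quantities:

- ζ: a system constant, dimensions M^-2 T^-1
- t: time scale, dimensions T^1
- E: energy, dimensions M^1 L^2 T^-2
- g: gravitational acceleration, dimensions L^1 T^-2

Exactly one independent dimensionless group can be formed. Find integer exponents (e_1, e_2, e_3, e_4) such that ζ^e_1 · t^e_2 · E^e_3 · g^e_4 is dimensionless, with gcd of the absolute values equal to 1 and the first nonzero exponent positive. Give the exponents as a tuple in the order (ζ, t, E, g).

(1, -3, 2, -4)

M: e_1·(-2) + e_2·(0) + e_3·(1) + e_4·(0) = 0
L: e_1·(0) + e_2·(0) + e_3·(2) + e_4·(1) = 0
T: e_1·(-1) + e_2·(1) + e_3·(-2) + e_4·(-2) = 0
Solving this homogeneous linear system for the smallest-integer solution (first nonzero entry positive) gives (1, -3, 2, -4).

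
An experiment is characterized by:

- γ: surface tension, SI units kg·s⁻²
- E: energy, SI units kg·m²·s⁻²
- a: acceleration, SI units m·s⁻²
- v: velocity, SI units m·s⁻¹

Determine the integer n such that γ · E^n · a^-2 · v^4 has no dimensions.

Balance the M exponent: (1)·n from E, plus (1) − 2·(0) + 4·(0) = 1 from the rest, must sum to zero.
n + 1 = 0, so n = -1.

-1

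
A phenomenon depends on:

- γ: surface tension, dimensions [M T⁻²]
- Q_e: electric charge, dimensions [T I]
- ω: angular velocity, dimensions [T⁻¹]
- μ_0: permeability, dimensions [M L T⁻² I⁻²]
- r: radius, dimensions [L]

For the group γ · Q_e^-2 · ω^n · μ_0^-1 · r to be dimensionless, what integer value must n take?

Balance the T exponent: (-1)·n from ω, plus (-2) − 2·(1) − (-2) + (0) = -2 from the rest, must sum to zero.
−n − 2 = 0, so n = -2.

-2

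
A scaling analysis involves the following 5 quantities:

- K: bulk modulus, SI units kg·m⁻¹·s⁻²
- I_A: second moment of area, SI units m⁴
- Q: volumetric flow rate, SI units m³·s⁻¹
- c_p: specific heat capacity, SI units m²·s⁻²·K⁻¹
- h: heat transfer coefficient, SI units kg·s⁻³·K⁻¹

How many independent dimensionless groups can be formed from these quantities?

1

There are 5 variables and 4 base dimensions (M, L, T, Θ).
The dimension matrix has rank 4.
Independent dimensionless groups: 5 − 4 = 1.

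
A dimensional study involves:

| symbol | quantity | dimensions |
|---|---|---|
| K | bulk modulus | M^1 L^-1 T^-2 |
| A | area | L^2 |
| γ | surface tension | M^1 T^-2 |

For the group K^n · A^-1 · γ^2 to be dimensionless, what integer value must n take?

Balance the M exponent: (1)·n from K, plus −(0) + 2·(1) = 2 from the rest, must sum to zero.
n + 2 = 0, so n = -2.

-2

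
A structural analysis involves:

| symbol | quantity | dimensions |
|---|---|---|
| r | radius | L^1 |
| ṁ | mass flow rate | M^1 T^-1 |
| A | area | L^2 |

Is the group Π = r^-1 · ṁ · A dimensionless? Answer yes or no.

no

Sum the exponent of each base dimension across the product:
  M: −[r]_M + [ṁ]_M + [A]_M = −(0) + (1) + (0) = 1
  L: −[r]_L + [ṁ]_L + [A]_L = −(1) + (0) + (2) = 1
  T: −[r]_T + [ṁ]_T + [A]_T = −(0) + (-1) + (0) = -1
Net dimensions [M L T⁻¹] ≠ [1] — not dimensionless.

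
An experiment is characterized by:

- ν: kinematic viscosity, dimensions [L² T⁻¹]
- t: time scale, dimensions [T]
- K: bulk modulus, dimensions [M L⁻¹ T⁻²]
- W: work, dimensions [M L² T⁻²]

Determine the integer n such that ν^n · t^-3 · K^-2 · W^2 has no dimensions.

-3

Balance the L exponent: (2)·n from ν, plus −3·(0) − 2·(-1) + 2·(2) = 6 from the rest, must sum to zero.
2n + 6 = 0, so n = -3.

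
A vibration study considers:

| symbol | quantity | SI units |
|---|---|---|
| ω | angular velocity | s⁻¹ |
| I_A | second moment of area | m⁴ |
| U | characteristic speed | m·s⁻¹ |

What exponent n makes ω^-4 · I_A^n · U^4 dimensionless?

-1

Balance the L exponent: (4)·n from I_A, plus −4·(0) + 4·(1) = 4 from the rest, must sum to zero.
4n + 4 = 0, so n = -1.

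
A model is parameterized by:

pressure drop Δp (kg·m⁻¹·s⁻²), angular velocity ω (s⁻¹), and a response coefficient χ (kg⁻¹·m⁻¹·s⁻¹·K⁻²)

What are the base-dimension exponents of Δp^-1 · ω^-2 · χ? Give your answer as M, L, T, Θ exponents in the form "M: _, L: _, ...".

Collect each base-dimension exponent across the product:
  M: −(1) − 2·(0) + (-1) = -2
  L: −(-1) − 2·(0) + (-1) = 0
  T: −(-2) − 2·(-1) + (-1) = 3
  Θ: −(0) − 2·(0) + (-2) = -2
So the dimensions are [M⁻² T³ Θ⁻²].

M: -2, L: 0, T: 3, Θ: -2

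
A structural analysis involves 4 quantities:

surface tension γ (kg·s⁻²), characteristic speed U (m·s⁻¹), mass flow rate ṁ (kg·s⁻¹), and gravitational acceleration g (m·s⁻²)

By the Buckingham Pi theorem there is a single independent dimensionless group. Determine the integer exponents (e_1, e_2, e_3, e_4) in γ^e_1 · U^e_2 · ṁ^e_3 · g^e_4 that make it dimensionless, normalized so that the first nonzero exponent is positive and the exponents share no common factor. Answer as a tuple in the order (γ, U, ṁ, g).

(1, 1, -1, -1)

M: e_1·(1) + e_2·(0) + e_3·(1) + e_4·(0) = 0
L: e_1·(0) + e_2·(1) + e_3·(0) + e_4·(1) = 0
T: e_1·(-2) + e_2·(-1) + e_3·(-1) + e_4·(-2) = 0
Solving this homogeneous linear system for the smallest-integer solution (first nonzero entry positive) gives (1, 1, -1, -1).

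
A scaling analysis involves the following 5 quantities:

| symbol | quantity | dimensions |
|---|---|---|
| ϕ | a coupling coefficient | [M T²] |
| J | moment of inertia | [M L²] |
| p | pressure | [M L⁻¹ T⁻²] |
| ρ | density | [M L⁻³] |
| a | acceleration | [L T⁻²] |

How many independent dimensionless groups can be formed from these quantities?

2

There are 5 variables and 3 base dimensions (M, L, T).
The dimension matrix has rank 3.
Independent dimensionless groups: 5 − 3 = 2.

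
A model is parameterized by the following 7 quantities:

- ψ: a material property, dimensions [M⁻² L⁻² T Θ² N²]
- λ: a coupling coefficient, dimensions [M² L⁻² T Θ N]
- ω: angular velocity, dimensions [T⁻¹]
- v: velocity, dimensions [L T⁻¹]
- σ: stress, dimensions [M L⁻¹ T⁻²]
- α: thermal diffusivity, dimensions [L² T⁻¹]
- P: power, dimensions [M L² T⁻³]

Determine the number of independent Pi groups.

There are 7 variables and 5 base dimensions (M, L, T, Θ, N).
The dimension matrix has rank 4 (less than 5: the dimension vectors are linearly dependent).
Independent dimensionless groups: 7 − 4 = 3.

3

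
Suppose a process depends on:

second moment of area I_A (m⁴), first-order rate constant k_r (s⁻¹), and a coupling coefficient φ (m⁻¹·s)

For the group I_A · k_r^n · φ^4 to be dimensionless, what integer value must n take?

4

Balance the T exponent: (-1)·n from k_r, plus (0) + 4·(1) = 4 from the rest, must sum to zero.
−n + 4 = 0, so n = 4.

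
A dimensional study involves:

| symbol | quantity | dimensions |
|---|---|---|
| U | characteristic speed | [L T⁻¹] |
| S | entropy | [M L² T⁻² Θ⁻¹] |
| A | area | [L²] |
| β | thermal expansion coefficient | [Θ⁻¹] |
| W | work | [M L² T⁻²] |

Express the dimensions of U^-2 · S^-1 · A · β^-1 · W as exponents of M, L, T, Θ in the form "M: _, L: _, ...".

M: 0, L: 0, T: 2, Θ: 2

Collect each base-dimension exponent across the product:
  M: −2·(0) − (1) + (0) − (0) + (1) = 0
  L: −2·(1) − (2) + (2) − (0) + (2) = 0
  T: −2·(-1) − (-2) + (0) − (0) + (-2) = 2
  Θ: −2·(0) − (-1) + (0) − (-1) + (0) = 2
So the dimensions are [T² Θ²].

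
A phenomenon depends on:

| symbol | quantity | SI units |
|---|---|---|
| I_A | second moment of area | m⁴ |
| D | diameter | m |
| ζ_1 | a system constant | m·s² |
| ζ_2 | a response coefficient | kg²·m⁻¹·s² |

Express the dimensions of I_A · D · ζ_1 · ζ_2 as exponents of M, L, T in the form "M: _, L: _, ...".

M: 2, L: 5, T: 4

Collect each base-dimension exponent across the product:
  M: (0) + (0) + (0) + (2) = 2
  L: (4) + (1) + (1) + (-1) = 5
  T: (0) + (0) + (2) + (2) = 4
So the dimensions are [M² L⁵ T⁴].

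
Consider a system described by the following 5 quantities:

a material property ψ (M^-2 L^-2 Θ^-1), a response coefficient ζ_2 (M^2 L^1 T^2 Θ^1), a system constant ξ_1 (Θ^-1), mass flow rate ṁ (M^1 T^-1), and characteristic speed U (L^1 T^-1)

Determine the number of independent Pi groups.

There are 5 variables and 4 base dimensions (M, L, T, Θ).
The dimension matrix has rank 4.
Independent dimensionless groups: 5 − 4 = 1.

1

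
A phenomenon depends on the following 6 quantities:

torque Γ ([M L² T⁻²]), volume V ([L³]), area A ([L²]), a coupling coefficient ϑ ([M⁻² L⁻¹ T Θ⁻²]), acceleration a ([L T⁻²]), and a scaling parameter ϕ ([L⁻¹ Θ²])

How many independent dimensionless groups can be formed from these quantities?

2

There are 6 variables and 4 base dimensions (M, L, T, Θ).
The dimension matrix has rank 4.
Independent dimensionless groups: 6 − 4 = 2.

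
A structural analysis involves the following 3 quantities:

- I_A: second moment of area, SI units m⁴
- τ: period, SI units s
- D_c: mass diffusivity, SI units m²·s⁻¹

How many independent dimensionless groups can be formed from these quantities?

1

There are 3 variables and 2 base dimensions (L, T).
The dimension matrix has rank 2.
Independent dimensionless groups: 3 − 2 = 1.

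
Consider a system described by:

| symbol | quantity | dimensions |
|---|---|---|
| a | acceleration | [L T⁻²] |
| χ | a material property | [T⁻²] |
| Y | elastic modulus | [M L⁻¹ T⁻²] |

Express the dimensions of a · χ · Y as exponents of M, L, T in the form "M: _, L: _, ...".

M: 1, L: 0, T: -6

Collect each base-dimension exponent across the product:
  M: (0) + (0) + (1) = 1
  L: (1) + (0) + (-1) = 0
  T: (-2) + (-2) + (-2) = -6
So the dimensions are [M T⁻⁶].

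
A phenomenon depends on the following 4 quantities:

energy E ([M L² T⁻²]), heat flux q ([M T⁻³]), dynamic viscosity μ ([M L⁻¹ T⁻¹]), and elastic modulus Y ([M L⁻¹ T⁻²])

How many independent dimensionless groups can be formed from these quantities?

There are 4 variables and 3 base dimensions (M, L, T).
The dimension matrix has rank 3.
Independent dimensionless groups: 4 − 3 = 1.

1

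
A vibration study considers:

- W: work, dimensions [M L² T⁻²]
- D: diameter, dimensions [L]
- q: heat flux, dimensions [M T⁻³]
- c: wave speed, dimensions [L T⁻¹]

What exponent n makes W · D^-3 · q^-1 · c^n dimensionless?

1

Balance the L exponent: (1)·n from c, plus (2) − 3·(1) − (0) = -1 from the rest, must sum to zero.
n − 1 = 0, so n = 1.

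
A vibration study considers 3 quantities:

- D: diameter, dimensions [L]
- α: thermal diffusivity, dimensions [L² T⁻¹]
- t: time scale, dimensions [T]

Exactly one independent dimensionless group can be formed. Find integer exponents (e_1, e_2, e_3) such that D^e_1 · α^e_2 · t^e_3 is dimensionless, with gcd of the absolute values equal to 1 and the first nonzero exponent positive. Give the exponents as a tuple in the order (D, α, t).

L: e_1·(1) + e_2·(2) + e_3·(0) = 0
T: e_1·(0) + e_2·(-1) + e_3·(1) = 0
Solving this homogeneous linear system for the smallest-integer solution (first nonzero entry positive) gives (2, -1, -1).

(2, -1, -1)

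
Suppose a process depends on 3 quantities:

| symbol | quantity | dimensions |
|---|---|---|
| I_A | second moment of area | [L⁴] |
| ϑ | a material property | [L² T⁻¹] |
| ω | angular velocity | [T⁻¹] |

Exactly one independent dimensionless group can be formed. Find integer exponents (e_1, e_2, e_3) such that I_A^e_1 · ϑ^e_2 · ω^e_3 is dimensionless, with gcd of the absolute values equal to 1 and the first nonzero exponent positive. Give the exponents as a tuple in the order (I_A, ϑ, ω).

(1, -2, 2)

L: e_1·(4) + e_2·(2) + e_3·(0) = 0
T: e_1·(0) + e_2·(-1) + e_3·(-1) = 0
Solving this homogeneous linear system for the smallest-integer solution (first nonzero entry positive) gives (1, -2, 2).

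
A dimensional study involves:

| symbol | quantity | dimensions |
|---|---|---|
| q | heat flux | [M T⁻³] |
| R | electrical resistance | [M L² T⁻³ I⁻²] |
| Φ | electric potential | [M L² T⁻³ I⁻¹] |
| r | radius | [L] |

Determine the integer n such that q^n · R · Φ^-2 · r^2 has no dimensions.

Balance the M exponent: (1)·n from q, plus (1) − 2·(1) + 2·(0) = -1 from the rest, must sum to zero.
n − 1 = 0, so n = 1.

1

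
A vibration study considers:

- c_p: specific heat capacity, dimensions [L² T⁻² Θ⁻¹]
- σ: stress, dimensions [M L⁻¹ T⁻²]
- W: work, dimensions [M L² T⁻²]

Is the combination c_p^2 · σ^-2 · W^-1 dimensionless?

no

Sum the exponent of each base dimension across the product:
  M: 2·[c_p]_M − 2·[σ]_M − [W]_M = 2·(0) − 2·(1) − (1) = -3
  L: 2·[c_p]_L − 2·[σ]_L − [W]_L = 2·(2) − 2·(-1) − (2) = 4
  T: 2·[c_p]_T − 2·[σ]_T − [W]_T = 2·(-2) − 2·(-2) − (-2) = 2
  Θ: 2·[c_p]_Θ − 2·[σ]_Θ − [W]_Θ = 2·(-1) − 2·(0) − (0) = -2
Net dimensions [M⁻³ L⁴ T² Θ⁻²] ≠ [1] — not dimensionless.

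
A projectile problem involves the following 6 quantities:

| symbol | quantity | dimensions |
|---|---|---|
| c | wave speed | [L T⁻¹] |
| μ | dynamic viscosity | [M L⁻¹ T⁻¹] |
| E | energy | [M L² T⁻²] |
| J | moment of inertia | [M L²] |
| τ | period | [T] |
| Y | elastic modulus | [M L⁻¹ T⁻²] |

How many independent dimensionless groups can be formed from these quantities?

There are 6 variables and 3 base dimensions (M, L, T).
The dimension matrix has rank 3.
Independent dimensionless groups: 6 − 3 = 3.

3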